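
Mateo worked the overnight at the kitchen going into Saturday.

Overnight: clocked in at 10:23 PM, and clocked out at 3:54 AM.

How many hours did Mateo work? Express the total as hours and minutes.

Overnight: 10:23 PM → midnight = 1 h 37 min; midnight → 3:54 AM = 3 h 54 min; span 5 h 31 min

5 h 31 min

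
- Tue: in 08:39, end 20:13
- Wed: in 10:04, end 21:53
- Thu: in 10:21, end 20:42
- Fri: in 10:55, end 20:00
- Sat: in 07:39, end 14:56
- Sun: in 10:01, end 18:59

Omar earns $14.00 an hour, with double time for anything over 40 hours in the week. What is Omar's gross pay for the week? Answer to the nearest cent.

$1093.87

Tue: 08:39–20:13 = 11 h 34 min
Wed: 10:04–21:53 = 11 h 49 min
Thu: 10:21–20:42 = 10 h 21 min
Fri: 10:55–20:00 = 9 h 5 min
Sat: 07:39–14:56 = 7 h 17 min
Sun: 10:01–18:59 = 8 h 58 min
Total worked: 59 h 4 min = 3544 min.
Regular 40 h 0 min = 2400 min at $14.00/h; overtime 19 h 4 min = 1144 min at $28.00/h.
Pay = (2400 × $14.00 + 1144 × $28.00) ÷ 60 = $1093.87.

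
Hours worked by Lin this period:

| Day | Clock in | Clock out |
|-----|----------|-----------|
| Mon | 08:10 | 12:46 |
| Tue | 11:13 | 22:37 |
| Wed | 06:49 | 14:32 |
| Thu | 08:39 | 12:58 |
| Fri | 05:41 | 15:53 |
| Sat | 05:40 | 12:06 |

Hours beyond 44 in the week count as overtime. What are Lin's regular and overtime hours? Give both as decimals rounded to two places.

Regular 44.00 hours, overtime 0.67 hours

Mon: 08:10–12:46 = 4 h 36 min
Tue: 11:13–22:37 = 11 h 24 min
Wed: 06:49–14:32 = 7 h 43 min
Thu: 08:39–12:58 = 4 h 19 min
Fri: 05:41–15:53 = 10 h 12 min
Sat: 05:40–12:06 = 6 h 26 min
Total worked: 44 h 40 min = 44.67 h.
Threshold 44 h → overtime 0 h 40 min, regular 44 h 0 min.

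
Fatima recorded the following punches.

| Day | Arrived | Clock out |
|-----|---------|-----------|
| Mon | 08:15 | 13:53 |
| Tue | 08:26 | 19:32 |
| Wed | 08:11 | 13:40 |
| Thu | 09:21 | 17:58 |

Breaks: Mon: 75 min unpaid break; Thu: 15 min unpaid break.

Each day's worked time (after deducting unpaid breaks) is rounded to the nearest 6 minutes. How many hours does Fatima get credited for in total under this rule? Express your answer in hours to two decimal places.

29.40 hours

Mon: 08:15–13:53 = 5 h 38 min − 75 min = 4 h 23 min → rounds to 4 h 24 min
Tue: 08:26–19:32 = 11 h 6 min → rounds to 11 h 6 min
Wed: 08:11–13:40 = 5 h 29 min → rounds to 5 h 30 min
Thu: 09:21–17:58 = 8 h 37 min − 15 min = 8 h 22 min → rounds to 8 h 24 min
Total credited: 29 h 24 min.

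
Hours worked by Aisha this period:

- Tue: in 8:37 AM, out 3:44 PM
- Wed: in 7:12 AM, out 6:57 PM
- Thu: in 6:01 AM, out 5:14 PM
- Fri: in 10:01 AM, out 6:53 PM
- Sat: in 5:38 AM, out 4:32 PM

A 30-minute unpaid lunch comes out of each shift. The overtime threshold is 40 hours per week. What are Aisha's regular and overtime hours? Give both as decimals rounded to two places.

Tue: 8:37 AM–3:44 PM = 7 h 7 min; less 30 min break → 6 h 37 min
Wed: 7:12 AM–6:57 PM = 11 h 45 min; less 30 min break → 11 h 15 min
Thu: 6:01 AM–5:14 PM = 11 h 13 min; less 30 min break → 10 h 43 min
Fri: 10:01 AM–6:53 PM = 8 h 52 min; less 30 min break → 8 h 22 min
Sat: 5:38 AM–4:32 PM = 10 h 54 min; less 30 min break → 10 h 24 min
Total worked: 47 h 21 min = 47.35 h.
Threshold 40 h → overtime 7 h 21 min, regular 40 h 0 min.

Regular 40.00 hours, overtime 7.35 hours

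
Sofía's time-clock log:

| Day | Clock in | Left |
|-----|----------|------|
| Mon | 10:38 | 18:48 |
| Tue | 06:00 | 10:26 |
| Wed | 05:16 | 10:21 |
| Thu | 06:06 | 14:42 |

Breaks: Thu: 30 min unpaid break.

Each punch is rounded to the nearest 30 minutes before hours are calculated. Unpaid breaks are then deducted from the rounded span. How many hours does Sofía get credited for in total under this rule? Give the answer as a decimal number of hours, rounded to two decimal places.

26.00 hours

Mon: in 10:38→10:30, out 18:48→19:00; 8 h 30 min
Tue: in 06:00→06:00, out 10:26→10:30; 4 h 30 min
Wed: in 05:16→05:30, out 10:21→10:30; 5 h 0 min
Thu: in 06:06→06:00, out 14:42→14:30; 8 h 30 min − 30 min = 8 h 0 min
Total credited: 26 h 0 min.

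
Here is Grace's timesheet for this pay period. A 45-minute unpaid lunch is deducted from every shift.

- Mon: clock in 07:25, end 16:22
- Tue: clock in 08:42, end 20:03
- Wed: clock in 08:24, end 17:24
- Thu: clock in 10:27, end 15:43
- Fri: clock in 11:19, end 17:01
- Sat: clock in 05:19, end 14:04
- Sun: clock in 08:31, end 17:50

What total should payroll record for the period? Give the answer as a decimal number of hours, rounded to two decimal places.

53.08 hours

Mon: 07:25–16:22 = 8 h 57 min; less 45 min break → 8 h 12 min
Tue: 08:42–20:03 = 11 h 21 min; less 45 min break → 10 h 36 min
Wed: 08:24–17:24 = 9 h 0 min; less 45 min break → 8 h 15 min
Thu: 10:27–15:43 = 5 h 16 min; less 45 min break → 4 h 31 min
Fri: 11:19–17:01 = 5 h 42 min; less 45 min break → 4 h 57 min
Sat: 05:19–14:04 = 8 h 45 min; less 45 min break → 8 h 0 min
Sun: 08:31–17:50 = 9 h 19 min; less 45 min break → 8 h 34 min
Total: 8 h 12 min + 10 h 36 min + 8 h 15 min + 4 h 31 min + 4 h 57 min + 8 h 0 min + 8 h 34 min = 53 h 5 min.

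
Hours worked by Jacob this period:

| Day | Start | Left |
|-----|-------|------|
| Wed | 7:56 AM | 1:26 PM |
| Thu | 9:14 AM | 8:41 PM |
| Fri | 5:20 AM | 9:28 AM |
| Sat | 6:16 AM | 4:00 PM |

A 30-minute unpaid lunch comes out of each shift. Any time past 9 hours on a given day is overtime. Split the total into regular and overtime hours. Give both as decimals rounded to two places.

Regular 26.63 hours, overtime 2.18 hours

Wed: 7:56 AM–1:26 PM = 5 h 30 min; less 30 min break → 5 h 0 min
Thu: 9:14 AM–8:41 PM = 11 h 27 min; less 30 min break → 10 h 57 min
Fri: 5:20 AM–9:28 AM = 4 h 8 min; less 30 min break → 3 h 38 min
Sat: 6:16 AM–4:00 PM = 9 h 44 min; less 30 min break → 9 h 14 min
Wed reg 5 h 0 min / OT 0 h 0 min; Thu reg 9 h 0 min / OT 1 h 57 min; Fri reg 3 h 38 min / OT 0 h 0 min; Sat reg 9 h 0 min / OT 0 h 14 min.
Totals: regular 26 h 38 min, overtime 2 h 11 min.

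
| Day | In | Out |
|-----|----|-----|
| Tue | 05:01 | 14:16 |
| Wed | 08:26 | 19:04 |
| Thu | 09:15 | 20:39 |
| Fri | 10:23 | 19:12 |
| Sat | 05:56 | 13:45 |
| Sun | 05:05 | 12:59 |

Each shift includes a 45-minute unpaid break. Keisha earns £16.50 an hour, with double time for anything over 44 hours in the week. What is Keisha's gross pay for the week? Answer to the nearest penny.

£967.45

Tue: 05:01–14:16 = 9 h 15 min; less 45 min break → 8 h 30 min
Wed: 08:26–19:04 = 10 h 38 min; less 45 min break → 9 h 53 min
Thu: 09:15–20:39 = 11 h 24 min; less 45 min break → 10 h 39 min
Fri: 10:23–19:12 = 8 h 49 min; less 45 min break → 8 h 4 min
Sat: 05:56–13:45 = 7 h 49 min; less 45 min break → 7 h 4 min
Sun: 05:05–12:59 = 7 h 54 min; less 45 min break → 7 h 9 min
Total worked: 51 h 19 min = 3079 min.
Regular 44 h 0 min = 2640 min at £16.50/h; overtime 7 h 19 min = 439 min at £33.00/h.
Pay = (2640 × £16.50 + 439 × £33.00) ÷ 60 = £967.45.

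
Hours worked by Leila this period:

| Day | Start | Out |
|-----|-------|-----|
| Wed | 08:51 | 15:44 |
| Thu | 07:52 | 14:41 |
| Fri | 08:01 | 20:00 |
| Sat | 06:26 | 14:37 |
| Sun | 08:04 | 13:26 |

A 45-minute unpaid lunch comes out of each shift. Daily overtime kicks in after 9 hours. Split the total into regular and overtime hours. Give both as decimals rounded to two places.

Regular 33.25 hours, overtime 2.23 hours

Wed: 08:51–15:44 = 6 h 53 min; less 45 min break → 6 h 8 min
Thu: 07:52–14:41 = 6 h 49 min; less 45 min break → 6 h 4 min
Fri: 08:01–20:00 = 11 h 59 min; less 45 min break → 11 h 14 min
Sat: 06:26–14:37 = 8 h 11 min; less 45 min break → 7 h 26 min
Sun: 08:04–13:26 = 5 h 22 min; less 45 min break → 4 h 37 min
Wed reg 6 h 8 min / OT 0 h 0 min; Thu reg 6 h 4 min / OT 0 h 0 min; Fri reg 9 h 0 min / OT 2 h 14 min; Sat reg 7 h 26 min / OT 0 h 0 min; Sun reg 4 h 37 min / OT 0 h 0 min.
Totals: regular 33 h 15 min, overtime 2 h 14 min.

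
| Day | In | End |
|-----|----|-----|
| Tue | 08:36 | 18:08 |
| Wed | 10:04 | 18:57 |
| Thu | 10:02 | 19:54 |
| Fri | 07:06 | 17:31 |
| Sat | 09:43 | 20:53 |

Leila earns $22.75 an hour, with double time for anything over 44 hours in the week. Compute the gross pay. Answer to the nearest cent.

Tue: 08:36–18:08 = 9 h 32 min
Wed: 10:04–18:57 = 8 h 53 min
Thu: 10:02–19:54 = 9 h 52 min
Fri: 07:06–17:31 = 10 h 25 min
Sat: 09:43–20:53 = 11 h 10 min
Total worked: 49 h 52 min = 2992 min.
Regular 44 h 0 min = 2640 min at $22.75/h; overtime 5 h 52 min = 352 min at $45.50/h.
Pay = (2640 × $22.75 + 352 × $45.50) ÷ 60 = $1267.93.

$1267.93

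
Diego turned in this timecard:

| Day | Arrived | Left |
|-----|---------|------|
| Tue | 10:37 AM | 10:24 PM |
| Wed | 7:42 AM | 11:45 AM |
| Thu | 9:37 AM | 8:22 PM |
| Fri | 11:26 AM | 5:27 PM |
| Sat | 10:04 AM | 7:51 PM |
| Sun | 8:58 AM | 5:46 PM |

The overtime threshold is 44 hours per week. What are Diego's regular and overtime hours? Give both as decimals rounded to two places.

Regular 44.00 hours, overtime 7.18 hours

Tue: 10:37 AM–10:24 PM = 11 h 47 min
Wed: 7:42 AM–11:45 AM = 4 h 3 min
Thu: 9:37 AM–8:22 PM = 10 h 45 min
Fri: 11:26 AM–5:27 PM = 6 h 1 min
Sat: 10:04 AM–7:51 PM = 9 h 47 min
Sun: 8:58 AM–5:46 PM = 8 h 48 min
Total worked: 51 h 11 min = 51.18 h.
Threshold 44 h → overtime 7 h 11 min, regular 44 h 0 min.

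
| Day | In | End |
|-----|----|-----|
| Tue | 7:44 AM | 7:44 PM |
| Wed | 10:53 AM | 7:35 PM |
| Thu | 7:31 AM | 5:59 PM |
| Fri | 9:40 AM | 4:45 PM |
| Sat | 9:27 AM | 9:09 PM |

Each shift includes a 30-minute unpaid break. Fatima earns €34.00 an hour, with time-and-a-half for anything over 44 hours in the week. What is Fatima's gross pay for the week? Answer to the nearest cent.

€1671.95

Tue: 7:44 AM–7:44 PM = 12 h 0 min; less 30 min break → 11 h 30 min
Wed: 10:53 AM–7:35 PM = 8 h 42 min; less 30 min break → 8 h 12 min
Thu: 7:31 AM–5:59 PM = 10 h 28 min; less 30 min break → 9 h 58 min
Fri: 9:40 AM–4:45 PM = 7 h 5 min; less 30 min break → 6 h 35 min
Sat: 9:27 AM–9:09 PM = 11 h 42 min; less 30 min break → 11 h 12 min
Total worked: 47 h 27 min = 2847 min.
Regular 44 h 0 min = 2640 min at €34.00/h; overtime 3 h 27 min = 207 min at €51.00/h.
Pay = (2640 × €34.00 + 207 × €51.00) ÷ 60 = €1671.95.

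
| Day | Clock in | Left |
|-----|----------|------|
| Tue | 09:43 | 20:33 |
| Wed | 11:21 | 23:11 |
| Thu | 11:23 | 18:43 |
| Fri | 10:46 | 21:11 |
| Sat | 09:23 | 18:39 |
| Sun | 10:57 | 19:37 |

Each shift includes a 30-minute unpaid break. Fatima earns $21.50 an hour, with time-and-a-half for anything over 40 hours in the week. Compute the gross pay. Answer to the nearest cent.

Tue: 09:43–20:33 = 10 h 50 min; less 30 min break → 10 h 20 min
Wed: 11:21–23:11 = 11 h 50 min; less 30 min break → 11 h 20 min
Thu: 11:23–18:43 = 7 h 20 min; less 30 min break → 6 h 50 min
Fri: 10:46–21:11 = 10 h 25 min; less 30 min break → 9 h 55 min
Sat: 09:23–18:39 = 9 h 16 min; less 30 min break → 8 h 46 min
Sun: 10:57–19:37 = 8 h 40 min; less 30 min break → 8 h 10 min
Total worked: 55 h 21 min = 3321 min.
Regular 40 h 0 min = 2400 min at $21.50/h; overtime 15 h 21 min = 921 min at $32.25/h.
Pay = (2400 × $21.50 + 921 × $32.25) ÷ 60 = $1355.04.

$1355.04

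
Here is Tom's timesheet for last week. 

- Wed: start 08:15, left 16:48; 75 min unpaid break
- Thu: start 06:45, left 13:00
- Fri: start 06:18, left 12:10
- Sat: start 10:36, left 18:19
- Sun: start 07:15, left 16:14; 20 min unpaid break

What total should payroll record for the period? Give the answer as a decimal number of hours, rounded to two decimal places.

Wed: 08:15–16:48 = 8 h 33 min; less 75 min break → 7 h 18 min
Thu: 06:45–13:00 = 6 h 15 min
Fri: 06:18–12:10 = 5 h 52 min
Sat: 10:36–18:19 = 7 h 43 min
Sun: 07:15–16:14 = 8 h 59 min; less 20 min break → 8 h 39 min
Total: 7 h 18 min + 6 h 15 min + 5 h 52 min + 7 h 43 min + 8 h 39 min = 35 h 47 min.

35.78 hours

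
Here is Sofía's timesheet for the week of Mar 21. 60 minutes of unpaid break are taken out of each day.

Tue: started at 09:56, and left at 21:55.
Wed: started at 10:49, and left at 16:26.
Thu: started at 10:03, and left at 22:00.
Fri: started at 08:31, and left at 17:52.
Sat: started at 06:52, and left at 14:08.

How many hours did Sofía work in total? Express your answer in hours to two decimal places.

41.17 hours

Tue: 09:56–21:55 = 11 h 59 min; less 60 min break → 10 h 59 min
Wed: 10:49–16:26 = 5 h 37 min; less 60 min break → 4 h 37 min
Thu: 10:03–22:00 = 11 h 57 min; less 60 min break → 10 h 57 min
Fri: 08:31–17:52 = 9 h 21 min; less 60 min break → 8 h 21 min
Sat: 06:52–14:08 = 7 h 16 min; less 60 min break → 6 h 16 min
Total: 10 h 59 min + 4 h 37 min + 10 h 57 min + 8 h 21 min + 6 h 16 min = 41 h 10 min.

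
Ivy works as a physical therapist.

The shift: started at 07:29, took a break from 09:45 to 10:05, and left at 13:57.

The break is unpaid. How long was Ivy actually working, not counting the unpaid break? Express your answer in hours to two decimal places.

The shift: 07:29–13:57 = 6 h 28 min; less 20 min break → 6 h 8 min

6.13 hours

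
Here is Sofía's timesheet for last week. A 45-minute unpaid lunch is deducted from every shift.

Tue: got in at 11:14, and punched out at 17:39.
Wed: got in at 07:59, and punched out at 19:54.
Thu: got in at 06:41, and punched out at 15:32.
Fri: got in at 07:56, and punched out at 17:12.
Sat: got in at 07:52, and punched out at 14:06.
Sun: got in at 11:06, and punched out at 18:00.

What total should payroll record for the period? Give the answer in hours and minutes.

Tue: 11:14–17:39 = 6 h 25 min; less 45 min break → 5 h 40 min
Wed: 07:59–19:54 = 11 h 55 min; less 45 min break → 11 h 10 min
Thu: 06:41–15:32 = 8 h 51 min; less 45 min break → 8 h 6 min
Fri: 07:56–17:12 = 9 h 16 min; less 45 min break → 8 h 31 min
Sat: 07:52–14:06 = 6 h 14 min; less 45 min break → 5 h 29 min
Sun: 11:06–18:00 = 6 h 54 min; less 45 min break → 6 h 9 min
Total: 5 h 40 min + 11 h 10 min + 8 h 6 min + 8 h 31 min + 5 h 29 min + 6 h 9 min = 45 h 5 min.

45 h 5 min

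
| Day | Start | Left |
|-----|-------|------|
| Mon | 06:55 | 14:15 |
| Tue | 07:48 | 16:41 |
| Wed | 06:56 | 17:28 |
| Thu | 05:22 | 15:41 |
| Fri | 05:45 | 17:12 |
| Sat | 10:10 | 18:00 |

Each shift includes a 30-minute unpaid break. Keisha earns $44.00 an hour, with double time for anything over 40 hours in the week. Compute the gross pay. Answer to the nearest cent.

Mon: 06:55–14:15 = 7 h 20 min; less 30 min break → 6 h 50 min
Tue: 07:48–16:41 = 8 h 53 min; less 30 min break → 8 h 23 min
Wed: 06:56–17:28 = 10 h 32 min; less 30 min break → 10 h 2 min
Thu: 05:22–15:41 = 10 h 19 min; less 30 min break → 9 h 49 min
Fri: 05:45–17:12 = 11 h 27 min; less 30 min break → 10 h 57 min
Sat: 10:10–18:00 = 7 h 50 min; less 30 min break → 7 h 20 min
Total worked: 53 h 21 min = 3201 min.
Regular 40 h 0 min = 2400 min at $44.00/h; overtime 13 h 21 min = 801 min at $88.00/h.
Pay = (2400 × $44.00 + 801 × $88.00) ÷ 60 = $2934.80.

$2934.80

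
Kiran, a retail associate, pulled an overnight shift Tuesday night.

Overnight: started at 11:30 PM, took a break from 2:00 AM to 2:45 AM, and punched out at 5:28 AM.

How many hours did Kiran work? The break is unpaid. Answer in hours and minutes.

5 h 13 min

Overnight: 11:30 PM → midnight = 0 h 30 min; midnight → 5:28 AM = 5 h 28 min; span 5 h 58 min; less 45 min break → 5 h 13 min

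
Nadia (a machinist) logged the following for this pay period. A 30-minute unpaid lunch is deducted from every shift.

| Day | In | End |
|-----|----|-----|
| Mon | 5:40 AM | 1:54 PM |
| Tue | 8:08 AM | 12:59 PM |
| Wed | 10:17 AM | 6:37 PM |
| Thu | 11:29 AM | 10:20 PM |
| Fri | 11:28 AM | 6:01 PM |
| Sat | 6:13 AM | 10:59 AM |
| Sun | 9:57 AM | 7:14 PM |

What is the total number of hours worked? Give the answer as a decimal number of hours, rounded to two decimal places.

Mon: 5:40 AM–1:54 PM = 8 h 14 min; less 30 min break → 7 h 44 min
Tue: 8:08 AM–12:59 PM = 4 h 51 min; less 30 min break → 4 h 21 min
Wed: 10:17 AM–6:37 PM = 8 h 20 min; less 30 min break → 7 h 50 min
Thu: 11:29 AM–10:20 PM = 10 h 51 min; less 30 min break → 10 h 21 min
Fri: 11:28 AM–6:01 PM = 6 h 33 min; less 30 min break → 6 h 3 min
Sat: 6:13 AM–10:59 AM = 4 h 46 min; less 30 min break → 4 h 16 min
Sun: 9:57 AM–7:14 PM = 9 h 17 min; less 30 min break → 8 h 47 min
Total: 7 h 44 min + 4 h 21 min + 7 h 50 min + 10 h 21 min + 6 h 3 min + 4 h 16 min + 8 h 47 min = 49 h 22 min.

49.37 hours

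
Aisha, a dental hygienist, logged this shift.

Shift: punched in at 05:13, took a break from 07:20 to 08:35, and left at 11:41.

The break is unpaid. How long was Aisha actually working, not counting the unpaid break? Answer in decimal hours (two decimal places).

5.22 hours

Shift: 05:13–11:41 = 6 h 28 min; less 75 min break → 5 h 13 min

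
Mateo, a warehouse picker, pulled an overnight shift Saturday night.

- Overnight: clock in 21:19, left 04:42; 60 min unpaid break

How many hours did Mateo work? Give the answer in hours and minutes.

Overnight: 21:19 → midnight = 2 h 41 min; midnight → 04:42 = 4 h 42 min; span 7 h 23 min; less 60 min break → 6 h 23 min

6 h 23 min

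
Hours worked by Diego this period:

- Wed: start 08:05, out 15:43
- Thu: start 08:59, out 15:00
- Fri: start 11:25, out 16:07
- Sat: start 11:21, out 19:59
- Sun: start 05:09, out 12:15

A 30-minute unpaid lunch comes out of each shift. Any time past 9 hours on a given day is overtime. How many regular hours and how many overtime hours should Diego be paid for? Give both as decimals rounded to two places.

Regular 31.58 hours, overtime 0.00 hours

Wed: 08:05–15:43 = 7 h 38 min; less 30 min break → 7 h 8 min
Thu: 08:59–15:00 = 6 h 1 min; less 30 min break → 5 h 31 min
Fri: 11:25–16:07 = 4 h 42 min; less 30 min break → 4 h 12 min
Sat: 11:21–19:59 = 8 h 38 min; less 30 min break → 8 h 8 min
Sun: 05:09–12:15 = 7 h 6 min; less 30 min break → 6 h 36 min
Wed reg 7 h 8 min / OT 0 h 0 min; Thu reg 5 h 31 min / OT 0 h 0 min; Fri reg 4 h 12 min / OT 0 h 0 min; Sat reg 8 h 8 min / OT 0 h 0 min; Sun reg 6 h 36 min / OT 0 h 0 min.
Totals: regular 31 h 35 min, overtime 0 h 0 min.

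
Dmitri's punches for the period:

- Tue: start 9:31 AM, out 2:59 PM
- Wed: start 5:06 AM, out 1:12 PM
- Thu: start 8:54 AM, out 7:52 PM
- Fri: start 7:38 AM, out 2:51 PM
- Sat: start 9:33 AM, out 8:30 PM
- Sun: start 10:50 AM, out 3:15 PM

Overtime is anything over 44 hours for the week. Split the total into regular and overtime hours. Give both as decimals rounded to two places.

Tue: 9:31 AM–2:59 PM = 5 h 28 min
Wed: 5:06 AM–1:12 PM = 8 h 6 min
Thu: 8:54 AM–7:52 PM = 10 h 58 min
Fri: 7:38 AM–2:51 PM = 7 h 13 min
Sat: 9:33 AM–8:30 PM = 10 h 57 min
Sun: 10:50 AM–3:15 PM = 4 h 25 min
Total worked: 47 h 7 min = 47.12 h.
Threshold 44 h → overtime 3 h 7 min, regular 44 h 0 min.

Regular 44.00 hours, overtime 3.12 hours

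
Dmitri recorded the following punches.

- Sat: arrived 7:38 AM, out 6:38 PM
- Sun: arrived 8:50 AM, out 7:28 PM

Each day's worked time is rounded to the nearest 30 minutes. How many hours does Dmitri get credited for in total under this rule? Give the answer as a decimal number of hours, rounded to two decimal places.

Sat: 7:38 AM–6:38 PM = 11 h 0 min → rounds to 11 h 0 min
Sun: 8:50 AM–7:28 PM = 10 h 38 min → rounds to 10 h 30 min
Total credited: 21 h 30 min.

21.50 hours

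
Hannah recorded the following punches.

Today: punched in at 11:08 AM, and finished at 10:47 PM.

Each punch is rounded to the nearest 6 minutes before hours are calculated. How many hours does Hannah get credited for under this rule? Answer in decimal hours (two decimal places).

11.70 hours

Today: in 11:08 AM→11:06 AM, out 10:47 PM→10:48 PM; 11 h 42 min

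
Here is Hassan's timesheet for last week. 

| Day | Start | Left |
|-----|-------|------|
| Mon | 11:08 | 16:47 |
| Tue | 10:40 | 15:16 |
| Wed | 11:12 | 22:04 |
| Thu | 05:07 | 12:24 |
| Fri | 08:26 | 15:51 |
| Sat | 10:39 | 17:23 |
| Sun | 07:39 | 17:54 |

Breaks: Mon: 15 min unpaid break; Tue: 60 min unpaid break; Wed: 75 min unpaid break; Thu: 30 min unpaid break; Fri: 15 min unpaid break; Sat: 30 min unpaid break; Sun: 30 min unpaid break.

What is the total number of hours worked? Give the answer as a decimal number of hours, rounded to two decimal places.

Mon: 11:08–16:47 = 5 h 39 min; less 15 min break → 5 h 24 min
Tue: 10:40–15:16 = 4 h 36 min; less 60 min break → 3 h 36 min
Wed: 11:12–22:04 = 10 h 52 min; less 75 min break → 9 h 37 min
Thu: 05:07–12:24 = 7 h 17 min; less 30 min break → 6 h 47 min
Fri: 08:26–15:51 = 7 h 25 min; less 15 min break → 7 h 10 min
Sat: 10:39–17:23 = 6 h 44 min; less 30 min break → 6 h 14 min
Sun: 07:39–17:54 = 10 h 15 min; less 30 min break → 9 h 45 min
Total: 5 h 24 min + 3 h 36 min + 9 h 37 min + 6 h 47 min + 7 h 10 min + 6 h 14 min + 9 h 45 min = 48 h 33 min.

48.55 hours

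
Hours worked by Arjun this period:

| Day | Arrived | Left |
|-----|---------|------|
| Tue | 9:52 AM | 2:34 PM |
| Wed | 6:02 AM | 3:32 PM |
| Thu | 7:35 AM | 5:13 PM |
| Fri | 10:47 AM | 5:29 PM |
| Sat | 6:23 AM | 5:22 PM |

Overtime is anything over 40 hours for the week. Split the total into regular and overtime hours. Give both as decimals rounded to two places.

Tue: 9:52 AM–2:34 PM = 4 h 42 min
Wed: 6:02 AM–3:32 PM = 9 h 30 min
Thu: 7:35 AM–5:13 PM = 9 h 38 min
Fri: 10:47 AM–5:29 PM = 6 h 42 min
Sat: 6:23 AM–5:22 PM = 10 h 59 min
Total worked: 41 h 31 min = 41.52 h.
Threshold 40 h → overtime 1 h 31 min, regular 40 h 0 min.

Regular 40.00 hours, overtime 1.52 hours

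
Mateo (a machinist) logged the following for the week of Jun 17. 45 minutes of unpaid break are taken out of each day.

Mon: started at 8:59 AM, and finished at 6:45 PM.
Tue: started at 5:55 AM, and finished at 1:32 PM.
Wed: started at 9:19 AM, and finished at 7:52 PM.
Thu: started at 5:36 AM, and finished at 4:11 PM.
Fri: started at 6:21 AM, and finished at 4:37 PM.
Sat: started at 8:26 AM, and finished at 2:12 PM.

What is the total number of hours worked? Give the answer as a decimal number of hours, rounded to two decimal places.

Mon: 8:59 AM–6:45 PM = 9 h 46 min; less 45 min break → 9 h 1 min
Tue: 5:55 AM–1:32 PM = 7 h 37 min; less 45 min break → 6 h 52 min
Wed: 9:19 AM–7:52 PM = 10 h 33 min; less 45 min break → 9 h 48 min
Thu: 5:36 AM–4:11 PM = 10 h 35 min; less 45 min break → 9 h 50 min
Fri: 6:21 AM–4:37 PM = 10 h 16 min; less 45 min break → 9 h 31 min
Sat: 8:26 AM–2:12 PM = 5 h 46 min; less 45 min break → 5 h 1 min
Total: 9 h 1 min + 6 h 52 min + 9 h 48 min + 9 h 50 min + 9 h 31 min + 5 h 1 min = 50 h 3 min.

50.05 hours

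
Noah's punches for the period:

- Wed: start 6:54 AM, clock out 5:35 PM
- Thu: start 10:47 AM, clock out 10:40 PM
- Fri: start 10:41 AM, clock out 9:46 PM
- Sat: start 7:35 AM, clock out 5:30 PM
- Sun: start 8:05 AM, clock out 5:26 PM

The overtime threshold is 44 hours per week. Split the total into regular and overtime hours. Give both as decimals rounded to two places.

Regular 44.00 hours, overtime 8.92 hours

Wed: 6:54 AM–5:35 PM = 10 h 41 min
Thu: 10:47 AM–10:40 PM = 11 h 53 min
Fri: 10:41 AM–9:46 PM = 11 h 5 min
Sat: 7:35 AM–5:30 PM = 9 h 55 min
Sun: 8:05 AM–5:26 PM = 9 h 21 min
Total worked: 52 h 55 min = 52.92 h.
Threshold 44 h → overtime 8 h 55 min, regular 44 h 0 min.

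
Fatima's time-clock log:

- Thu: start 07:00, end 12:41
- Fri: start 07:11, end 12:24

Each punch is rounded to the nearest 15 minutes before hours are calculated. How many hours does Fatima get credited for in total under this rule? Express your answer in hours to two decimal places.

11.00 hours

Thu: in 07:00→07:00, out 12:41→12:45; 5 h 45 min
Fri: in 07:11→07:15, out 12:24→12:30; 5 h 15 min
Total credited: 11 h 0 min.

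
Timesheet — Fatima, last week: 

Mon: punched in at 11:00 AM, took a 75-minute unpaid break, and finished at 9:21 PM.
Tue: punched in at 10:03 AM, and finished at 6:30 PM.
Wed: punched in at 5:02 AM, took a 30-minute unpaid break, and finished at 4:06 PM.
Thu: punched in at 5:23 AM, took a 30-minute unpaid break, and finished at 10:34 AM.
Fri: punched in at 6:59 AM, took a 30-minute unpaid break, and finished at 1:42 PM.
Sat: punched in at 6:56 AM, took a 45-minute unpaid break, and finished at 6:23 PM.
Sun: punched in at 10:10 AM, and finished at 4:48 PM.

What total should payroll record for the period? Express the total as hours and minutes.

Mon: 11:00 AM–9:21 PM = 10 h 21 min; less 75 min break → 9 h 6 min
Tue: 10:03 AM–6:30 PM = 8 h 27 min
Wed: 5:02 AM–4:06 PM = 11 h 4 min; less 30 min break → 10 h 34 min
Thu: 5:23 AM–10:34 AM = 5 h 11 min; less 30 min break → 4 h 41 min
Fri: 6:59 AM–1:42 PM = 6 h 43 min; less 30 min break → 6 h 13 min
Sat: 6:56 AM–6:23 PM = 11 h 27 min; less 45 min break → 10 h 42 min
Sun: 10:10 AM–4:48 PM = 6 h 38 min
Total: 9 h 6 min + 8 h 27 min + 10 h 34 min + 4 h 41 min + 6 h 13 min + 10 h 42 min + 6 h 38 min = 56 h 21 min.

56 h 21 min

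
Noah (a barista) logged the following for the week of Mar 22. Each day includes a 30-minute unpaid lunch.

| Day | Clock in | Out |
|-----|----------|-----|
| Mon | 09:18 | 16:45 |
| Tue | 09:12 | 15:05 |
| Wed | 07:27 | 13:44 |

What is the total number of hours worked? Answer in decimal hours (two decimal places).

18.12 hours

Mon: 09:18–16:45 = 7 h 27 min; less 30 min break → 6 h 57 min
Tue: 09:12–15:05 = 5 h 53 min; less 30 min break → 5 h 23 min
Wed: 07:27–13:44 = 6 h 17 min; less 30 min break → 5 h 47 min
Total: 6 h 57 min + 5 h 23 min + 5 h 47 min = 18 h 7 min.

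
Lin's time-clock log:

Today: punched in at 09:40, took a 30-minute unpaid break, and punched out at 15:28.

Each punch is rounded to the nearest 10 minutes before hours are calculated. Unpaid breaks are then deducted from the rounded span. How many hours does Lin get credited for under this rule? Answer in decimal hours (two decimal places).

Today: in 09:40→09:40, out 15:28→15:30; 5 h 50 min − 30 min = 5 h 20 min

5.33 hours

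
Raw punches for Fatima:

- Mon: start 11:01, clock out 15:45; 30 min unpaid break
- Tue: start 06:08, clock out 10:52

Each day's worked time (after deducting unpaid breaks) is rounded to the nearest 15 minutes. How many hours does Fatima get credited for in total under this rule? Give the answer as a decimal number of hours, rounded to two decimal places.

Mon: 11:01–15:45 = 4 h 44 min − 30 min = 4 h 14 min → rounds to 4 h 15 min
Tue: 06:08–10:52 = 4 h 44 min → rounds to 4 h 45 min
Total credited: 9 h 0 min.

9.00 hours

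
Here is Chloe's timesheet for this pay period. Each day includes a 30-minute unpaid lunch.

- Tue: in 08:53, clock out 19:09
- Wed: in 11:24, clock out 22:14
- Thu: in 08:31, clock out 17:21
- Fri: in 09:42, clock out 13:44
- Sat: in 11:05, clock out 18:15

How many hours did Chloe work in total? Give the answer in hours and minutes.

Tue: 08:53–19:09 = 10 h 16 min; less 30 min break → 9 h 46 min
Wed: 11:24–22:14 = 10 h 50 min; less 30 min break → 10 h 20 min
Thu: 08:31–17:21 = 8 h 50 min; less 30 min break → 8 h 20 min
Fri: 09:42–13:44 = 4 h 2 min; less 30 min break → 3 h 32 min
Sat: 11:05–18:15 = 7 h 10 min; less 30 min break → 6 h 40 min
Total: 9 h 46 min + 10 h 20 min + 8 h 20 min + 3 h 32 min + 6 h 40 min = 38 h 38 min.

38 h 38 min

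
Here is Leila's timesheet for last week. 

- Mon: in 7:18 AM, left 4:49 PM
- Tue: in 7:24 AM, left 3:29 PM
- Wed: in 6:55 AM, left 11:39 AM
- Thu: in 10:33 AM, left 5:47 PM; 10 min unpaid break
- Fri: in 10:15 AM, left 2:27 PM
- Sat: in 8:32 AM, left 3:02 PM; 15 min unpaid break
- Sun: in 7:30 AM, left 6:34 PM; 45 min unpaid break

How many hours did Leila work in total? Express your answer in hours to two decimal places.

Mon: 7:18 AM–4:49 PM = 9 h 31 min
Tue: 7:24 AM–3:29 PM = 8 h 5 min
Wed: 6:55 AM–11:39 AM = 4 h 44 min
Thu: 10:33 AM–5:47 PM = 7 h 14 min; less 10 min break → 7 h 4 min
Fri: 10:15 AM–2:27 PM = 4 h 12 min
Sat: 8:32 AM–3:02 PM = 6 h 30 min; less 15 min break → 6 h 15 min
Sun: 7:30 AM–6:34 PM = 11 h 4 min; less 45 min break → 10 h 19 min
Total: 9 h 31 min + 8 h 5 min + 4 h 44 min + 7 h 4 min + 4 h 12 min + 6 h 15 min + 10 h 19 min = 50 h 10 min.

50.17 hours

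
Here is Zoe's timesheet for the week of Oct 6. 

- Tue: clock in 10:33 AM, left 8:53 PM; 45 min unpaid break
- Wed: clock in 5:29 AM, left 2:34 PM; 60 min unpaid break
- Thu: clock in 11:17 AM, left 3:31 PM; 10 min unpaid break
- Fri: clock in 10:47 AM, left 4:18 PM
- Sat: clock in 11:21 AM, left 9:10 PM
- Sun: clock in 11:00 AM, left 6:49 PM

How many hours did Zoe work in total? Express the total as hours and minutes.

44 h 53 min

Tue: 10:33 AM–8:53 PM = 10 h 20 min; less 45 min break → 9 h 35 min
Wed: 5:29 AM–2:34 PM = 9 h 5 min; less 60 min break → 8 h 5 min
Thu: 11:17 AM–3:31 PM = 4 h 14 min; less 10 min break → 4 h 4 min
Fri: 10:47 AM–4:18 PM = 5 h 31 min
Sat: 11:21 AM–9:10 PM = 9 h 49 min
Sun: 11:00 AM–6:49 PM = 7 h 49 min
Total: 9 h 35 min + 8 h 5 min + 4 h 4 min + 5 h 31 min + 9 h 49 min + 7 h 49 min = 44 h 53 min.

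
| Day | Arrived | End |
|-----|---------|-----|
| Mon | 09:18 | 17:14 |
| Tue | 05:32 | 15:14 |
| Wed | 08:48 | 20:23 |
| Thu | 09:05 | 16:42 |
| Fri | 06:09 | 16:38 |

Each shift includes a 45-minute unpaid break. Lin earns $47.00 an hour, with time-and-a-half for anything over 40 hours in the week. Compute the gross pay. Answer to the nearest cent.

Mon: 09:18–17:14 = 7 h 56 min; less 45 min break → 7 h 11 min
Tue: 05:32–15:14 = 9 h 42 min; less 45 min break → 8 h 57 min
Wed: 08:48–20:23 = 11 h 35 min; less 45 min break → 10 h 50 min
Thu: 09:05–16:42 = 7 h 37 min; less 45 min break → 6 h 52 min
Fri: 06:09–16:38 = 10 h 29 min; less 45 min break → 9 h 44 min
Total worked: 43 h 34 min = 2614 min.
Regular 40 h 0 min = 2400 min at $47.00/h; overtime 3 h 34 min = 214 min at $70.50/h.
Pay = (2400 × $47.00 + 214 × $70.50) ÷ 60 = $2131.45.

$2131.45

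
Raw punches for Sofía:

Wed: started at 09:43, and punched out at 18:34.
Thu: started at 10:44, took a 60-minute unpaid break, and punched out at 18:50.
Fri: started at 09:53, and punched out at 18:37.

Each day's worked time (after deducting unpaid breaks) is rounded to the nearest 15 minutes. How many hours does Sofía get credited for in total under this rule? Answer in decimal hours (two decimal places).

24.50 hours

Wed: 09:43–18:34 = 8 h 51 min → rounds to 8 h 45 min
Thu: 10:44–18:50 = 8 h 6 min − 60 min = 7 h 6 min → rounds to 7 h 0 min
Fri: 09:53–18:37 = 8 h 44 min → rounds to 8 h 45 min
Total credited: 24 h 30 min.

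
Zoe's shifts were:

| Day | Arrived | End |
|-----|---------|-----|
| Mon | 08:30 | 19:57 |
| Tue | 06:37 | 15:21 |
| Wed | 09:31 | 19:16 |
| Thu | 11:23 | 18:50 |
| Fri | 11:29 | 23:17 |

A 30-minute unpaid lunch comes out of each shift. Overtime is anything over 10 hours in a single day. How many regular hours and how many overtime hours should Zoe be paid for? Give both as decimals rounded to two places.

Mon: 08:30–19:57 = 11 h 27 min; less 30 min break → 10 h 57 min
Tue: 06:37–15:21 = 8 h 44 min; less 30 min break → 8 h 14 min
Wed: 09:31–19:16 = 9 h 45 min; less 30 min break → 9 h 15 min
Thu: 11:23–18:50 = 7 h 27 min; less 30 min break → 6 h 57 min
Fri: 11:29–23:17 = 11 h 48 min; less 30 min break → 11 h 18 min
Mon reg 10 h 0 min / OT 0 h 57 min; Tue reg 8 h 14 min / OT 0 h 0 min; Wed reg 9 h 15 min / OT 0 h 0 min; Thu reg 6 h 57 min / OT 0 h 0 min; Fri reg 10 h 0 min / OT 1 h 18 min.
Totals: regular 44 h 26 min, overtime 2 h 15 min.

Regular 44.43 hours, overtime 2.25 hours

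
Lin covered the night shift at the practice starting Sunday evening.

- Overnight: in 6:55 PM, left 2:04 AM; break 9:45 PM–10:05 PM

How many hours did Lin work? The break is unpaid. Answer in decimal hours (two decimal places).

6.82 hours

Overnight: 6:55 PM → midnight = 5 h 5 min; midnight → 2:04 AM = 2 h 4 min; span 7 h 9 min; less 20 min break → 6 h 49 min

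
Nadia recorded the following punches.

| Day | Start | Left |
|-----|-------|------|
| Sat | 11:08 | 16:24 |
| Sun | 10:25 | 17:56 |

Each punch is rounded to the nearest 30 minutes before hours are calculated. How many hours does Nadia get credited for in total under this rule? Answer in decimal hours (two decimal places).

Sat: in 11:08→11:00, out 16:24→16:30; 5 h 30 min
Sun: in 10:25→10:30, out 17:56→18:00; 7 h 30 min
Total credited: 13 h 0 min.

13.00 hours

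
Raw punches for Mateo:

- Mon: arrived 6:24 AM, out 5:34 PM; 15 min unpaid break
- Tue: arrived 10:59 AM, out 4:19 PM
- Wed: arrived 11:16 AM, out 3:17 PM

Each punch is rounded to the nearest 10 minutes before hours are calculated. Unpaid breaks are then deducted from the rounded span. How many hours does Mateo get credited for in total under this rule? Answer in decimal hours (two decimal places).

20.25 hours

Mon: in 6:24 AM→6:20 AM, out 5:34 PM→5:30 PM; 11 h 10 min − 15 min = 10 h 55 min
Tue: in 10:59 AM→11:00 AM, out 4:19 PM→4:20 PM; 5 h 20 min
Wed: in 11:16 AM→11:20 AM, out 3:17 PM→3:20 PM; 4 h 0 min
Total credited: 20 h 15 min.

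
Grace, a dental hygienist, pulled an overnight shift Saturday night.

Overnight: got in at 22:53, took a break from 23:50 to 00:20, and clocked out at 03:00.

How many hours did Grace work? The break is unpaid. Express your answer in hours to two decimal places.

3.62 hours

Overnight: 22:53 → midnight = 1 h 7 min; midnight → 03:00 = 3 h 0 min; span 4 h 7 min; less 30 min break → 3 h 37 min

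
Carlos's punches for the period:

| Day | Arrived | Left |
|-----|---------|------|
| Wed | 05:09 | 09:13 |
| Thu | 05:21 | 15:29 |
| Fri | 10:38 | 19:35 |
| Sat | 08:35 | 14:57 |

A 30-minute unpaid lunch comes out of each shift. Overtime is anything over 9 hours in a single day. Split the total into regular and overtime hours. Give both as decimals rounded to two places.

Wed: 05:09–09:13 = 4 h 4 min; less 30 min break → 3 h 34 min
Thu: 05:21–15:29 = 10 h 8 min; less 30 min break → 9 h 38 min
Fri: 10:38–19:35 = 8 h 57 min; less 30 min break → 8 h 27 min
Sat: 08:35–14:57 = 6 h 22 min; less 30 min break → 5 h 52 min
Wed reg 3 h 34 min / OT 0 h 0 min; Thu reg 9 h 0 min / OT 0 h 38 min; Fri reg 8 h 27 min / OT 0 h 0 min; Sat reg 5 h 52 min / OT 0 h 0 min.
Totals: regular 26 h 53 min, overtime 0 h 38 min.

Regular 26.88 hours, overtime 0.63 hours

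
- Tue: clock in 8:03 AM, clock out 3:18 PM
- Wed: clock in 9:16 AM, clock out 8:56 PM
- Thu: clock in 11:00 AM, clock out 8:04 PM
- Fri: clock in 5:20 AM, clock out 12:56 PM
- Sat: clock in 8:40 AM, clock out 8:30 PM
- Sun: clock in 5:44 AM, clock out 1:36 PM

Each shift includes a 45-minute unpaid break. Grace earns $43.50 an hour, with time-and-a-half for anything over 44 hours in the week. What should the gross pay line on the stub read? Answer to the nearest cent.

Tue: 8:03 AM–3:18 PM = 7 h 15 min; less 45 min break → 6 h 30 min
Wed: 9:16 AM–8:56 PM = 11 h 40 min; less 45 min break → 10 h 55 min
Thu: 11:00 AM–8:04 PM = 9 h 4 min; less 45 min break → 8 h 19 min
Fri: 5:20 AM–12:56 PM = 7 h 36 min; less 45 min break → 6 h 51 min
Sat: 8:40 AM–8:30 PM = 11 h 50 min; less 45 min break → 11 h 5 min
Sun: 5:44 AM–1:36 PM = 7 h 52 min; less 45 min break → 7 h 7 min
Total worked: 50 h 47 min = 3047 min.
Regular 44 h 0 min = 2640 min at $43.50/h; overtime 6 h 47 min = 407 min at $65.25/h.
Pay = (2640 × $43.50 + 407 × $65.25) ÷ 60 = $2356.61.

$2356.61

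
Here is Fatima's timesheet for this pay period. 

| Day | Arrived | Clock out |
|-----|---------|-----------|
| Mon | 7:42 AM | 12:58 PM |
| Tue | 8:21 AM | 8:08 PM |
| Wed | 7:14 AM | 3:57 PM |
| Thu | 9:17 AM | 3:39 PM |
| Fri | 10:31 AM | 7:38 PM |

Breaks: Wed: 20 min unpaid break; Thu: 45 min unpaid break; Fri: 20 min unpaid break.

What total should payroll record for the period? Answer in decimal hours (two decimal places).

Mon: 7:42 AM–12:58 PM = 5 h 16 min
Tue: 8:21 AM–8:08 PM = 11 h 47 min
Wed: 7:14 AM–3:57 PM = 8 h 43 min; less 20 min break → 8 h 23 min
Thu: 9:17 AM–3:39 PM = 6 h 22 min; less 45 min break → 5 h 37 min
Fri: 10:31 AM–7:38 PM = 9 h 7 min; less 20 min break → 8 h 47 min
Total: 5 h 16 min + 11 h 47 min + 8 h 23 min + 5 h 37 min + 8 h 47 min = 39 h 50 min.

39.83 hours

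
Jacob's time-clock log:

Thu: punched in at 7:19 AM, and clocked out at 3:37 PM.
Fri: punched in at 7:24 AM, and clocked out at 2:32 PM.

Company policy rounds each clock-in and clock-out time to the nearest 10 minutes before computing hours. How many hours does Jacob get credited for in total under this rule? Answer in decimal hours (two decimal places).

15.50 hours

Thu: in 7:19 AM→7:20 AM, out 3:37 PM→3:40 PM; 8 h 20 min
Fri: in 7:24 AM→7:20 AM, out 2:32 PM→2:30 PM; 7 h 10 min
Total credited: 15 h 30 min.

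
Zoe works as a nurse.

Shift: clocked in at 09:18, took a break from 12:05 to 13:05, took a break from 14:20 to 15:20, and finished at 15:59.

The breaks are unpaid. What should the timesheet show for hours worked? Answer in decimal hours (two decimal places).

4.68 hours

Shift: 09:18–15:59 = 6 h 41 min; less 120 min break → 4 h 41 min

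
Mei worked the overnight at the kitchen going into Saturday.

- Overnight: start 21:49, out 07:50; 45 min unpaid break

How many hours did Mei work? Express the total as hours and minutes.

Overnight: 21:49 → midnight = 2 h 11 min; midnight → 07:50 = 7 h 50 min; span 10 h 1 min; less 45 min break → 9 h 16 min

9 h 16 min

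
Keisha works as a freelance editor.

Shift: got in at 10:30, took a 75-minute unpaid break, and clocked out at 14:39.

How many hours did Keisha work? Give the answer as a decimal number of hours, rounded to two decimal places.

Shift: 10:30–14:39 = 4 h 9 min; less 75 min break → 2 h 54 min

2.90 hours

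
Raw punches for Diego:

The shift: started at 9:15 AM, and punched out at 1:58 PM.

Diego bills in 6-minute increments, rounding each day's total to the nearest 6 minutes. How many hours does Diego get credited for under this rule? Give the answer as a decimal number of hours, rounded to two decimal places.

The shift: 9:15 AM–1:58 PM = 4 h 43 min → rounds to 4 h 42 min

4.70 hours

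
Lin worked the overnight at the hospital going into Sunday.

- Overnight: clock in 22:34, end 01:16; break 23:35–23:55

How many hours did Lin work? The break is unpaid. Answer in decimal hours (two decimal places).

2.37 hours

Overnight: 22:34 → midnight = 1 h 26 min; midnight → 01:16 = 1 h 16 min; span 2 h 42 min; less 20 min break → 2 h 22 min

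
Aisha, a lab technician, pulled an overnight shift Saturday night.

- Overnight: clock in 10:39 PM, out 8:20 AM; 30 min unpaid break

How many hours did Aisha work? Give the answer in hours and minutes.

Overnight: 10:39 PM → midnight = 1 h 21 min; midnight → 8:20 AM = 8 h 20 min; span 9 h 41 min; less 30 min break → 9 h 11 min

9 h 11 min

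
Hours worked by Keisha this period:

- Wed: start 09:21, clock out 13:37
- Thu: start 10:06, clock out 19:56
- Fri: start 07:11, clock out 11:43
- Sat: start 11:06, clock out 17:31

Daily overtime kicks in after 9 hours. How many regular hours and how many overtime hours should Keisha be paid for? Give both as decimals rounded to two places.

Wed: 09:21–13:37 = 4 h 16 min
Thu: 10:06–19:56 = 9 h 50 min
Fri: 07:11–11:43 = 4 h 32 min
Sat: 11:06–17:31 = 6 h 25 min
Wed reg 4 h 16 min / OT 0 h 0 min; Thu reg 9 h 0 min / OT 0 h 50 min; Fri reg 4 h 32 min / OT 0 h 0 min; Sat reg 6 h 25 min / OT 0 h 0 min.
Totals: regular 24 h 13 min, overtime 0 h 50 min.

Regular 24.22 hours, overtime 0.83 hours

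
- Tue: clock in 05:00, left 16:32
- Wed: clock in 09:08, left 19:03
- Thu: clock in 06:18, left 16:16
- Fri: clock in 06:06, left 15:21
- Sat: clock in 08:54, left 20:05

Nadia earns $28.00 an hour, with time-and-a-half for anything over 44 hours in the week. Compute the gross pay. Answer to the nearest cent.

Tue: 05:00–16:32 = 11 h 32 min
Wed: 09:08–19:03 = 9 h 55 min
Thu: 06:18–16:16 = 9 h 58 min
Fri: 06:06–15:21 = 9 h 15 min
Sat: 08:54–20:05 = 11 h 11 min
Total worked: 51 h 51 min = 3111 min.
Regular 44 h 0 min = 2640 min at $28.00/h; overtime 7 h 51 min = 471 min at $42.00/h.
Pay = (2640 × $28.00 + 471 × $42.00) ÷ 60 = $1561.70.

$1561.70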